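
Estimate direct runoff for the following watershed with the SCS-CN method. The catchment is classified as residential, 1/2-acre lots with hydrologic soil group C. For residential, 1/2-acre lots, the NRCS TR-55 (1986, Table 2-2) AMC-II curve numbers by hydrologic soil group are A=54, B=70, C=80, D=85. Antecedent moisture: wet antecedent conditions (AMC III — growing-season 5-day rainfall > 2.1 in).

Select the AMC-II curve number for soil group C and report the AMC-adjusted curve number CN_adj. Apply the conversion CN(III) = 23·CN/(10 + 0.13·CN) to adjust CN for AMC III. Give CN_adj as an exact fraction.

CN_adj = 4600/51 ≈ 90.196

NRCS table: residential, 1/2-acre lots, soil group C → CN(II) = 80
Wet (AMC III): CN(III) = 23·80/(10 + 0.13·80) = 1840/(102/5) = 4600/51 ≈ 90.196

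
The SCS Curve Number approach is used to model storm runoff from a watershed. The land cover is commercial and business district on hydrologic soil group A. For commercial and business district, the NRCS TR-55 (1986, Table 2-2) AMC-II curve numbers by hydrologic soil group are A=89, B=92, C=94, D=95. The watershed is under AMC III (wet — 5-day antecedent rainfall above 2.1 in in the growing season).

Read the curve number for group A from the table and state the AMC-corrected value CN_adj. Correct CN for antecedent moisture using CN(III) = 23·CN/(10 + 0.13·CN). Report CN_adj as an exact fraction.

CN_adj = 204700/2157 ≈ 94.900

NRCS table: commercial and business district, soil group A → CN(II) = 89
Adjust CN=89 to AMC III: 23·89/(10 + 0.13·89) → 2047 ÷ (2157/100) = 204700/2157 ≈ 94.900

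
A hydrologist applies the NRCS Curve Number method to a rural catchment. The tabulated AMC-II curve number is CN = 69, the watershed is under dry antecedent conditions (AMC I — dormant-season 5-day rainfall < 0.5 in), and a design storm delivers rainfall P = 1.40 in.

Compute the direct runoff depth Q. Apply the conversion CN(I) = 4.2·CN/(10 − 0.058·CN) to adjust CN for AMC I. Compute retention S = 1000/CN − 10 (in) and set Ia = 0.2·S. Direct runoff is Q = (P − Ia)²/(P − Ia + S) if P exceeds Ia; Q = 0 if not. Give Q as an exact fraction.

Dry (AMC I): CN(I) = 4.2·69/(10 − 0.058·69) = (1449/5)/(2999/500) = 144900/2999 ≈ 48.316
Max retention: S = 1000/(144900/2999) − 10 = 15500/1449 in (≈ 10.697 in)
Initial abstraction Ia = S/5 = (15500/1449)/5 = 3100/1449 ≈ 2.139 in
P = 1.400 ≤ Ia = 2.139 in: entire storm abstracted, Q = 0.

Q = 0 in ≈ 0.000 in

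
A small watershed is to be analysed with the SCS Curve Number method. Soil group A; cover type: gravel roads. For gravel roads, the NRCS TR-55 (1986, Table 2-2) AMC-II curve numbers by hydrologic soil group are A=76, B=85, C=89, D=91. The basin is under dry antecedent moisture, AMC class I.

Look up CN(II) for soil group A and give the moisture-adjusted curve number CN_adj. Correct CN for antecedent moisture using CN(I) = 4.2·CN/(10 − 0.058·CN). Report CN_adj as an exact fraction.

NRCS table: gravel roads, soil group A → CN(II) = 76
Adjust CN=76 to AMC I: 4.2·76/(10 − 0.058·76) → (1596/5) ÷ (699/125) = 13300/233 ≈ 57.082

CN_adj = 13300/233 ≈ 57.082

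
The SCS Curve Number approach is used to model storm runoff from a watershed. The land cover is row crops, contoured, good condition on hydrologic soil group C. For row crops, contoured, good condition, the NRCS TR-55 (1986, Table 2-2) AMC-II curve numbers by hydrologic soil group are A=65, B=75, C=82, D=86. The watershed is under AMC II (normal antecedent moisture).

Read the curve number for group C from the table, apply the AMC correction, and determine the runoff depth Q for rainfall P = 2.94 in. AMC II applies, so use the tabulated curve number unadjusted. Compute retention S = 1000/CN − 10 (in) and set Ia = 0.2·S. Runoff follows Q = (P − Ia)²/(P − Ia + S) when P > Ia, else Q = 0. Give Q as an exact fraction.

NRCS table: row crops, contoured, good condition, soil group C → CN(II) = 82
Average conditions: CN = 82 (no AMC adjustment).
Max retention: S = 1000/82 − 10 = 90/41 in (≈ 2.195 in)
Initial abstraction Ia = S/5 = (90/41)/5 = 18/41 ≈ 0.439 in
P − Ia = 2.940 − 0.439 = 5127/2050 ≈ 2.501 in (> 0, runoff occurs)
Q = (5127/2050)²/((5127/2050) + 90/41) = (26286129/4202500)/(9627/2050) = 8762043/6578450 in ≈ 1.332 in

Q = 8762043/6578450 in ≈ 1.332 in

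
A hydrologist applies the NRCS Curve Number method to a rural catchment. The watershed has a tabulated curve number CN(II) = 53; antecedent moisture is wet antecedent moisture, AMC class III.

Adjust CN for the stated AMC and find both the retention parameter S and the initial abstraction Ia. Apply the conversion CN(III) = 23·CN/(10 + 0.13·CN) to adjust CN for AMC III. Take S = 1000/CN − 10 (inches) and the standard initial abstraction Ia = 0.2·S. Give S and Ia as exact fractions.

S = 4700/1219 in ≈ 3.856 in; Ia = 940/1219 in ≈ 0.771 in

CN(III) from CN(II)=53: (23·53)/(10 + 0.13·53) = 121900/1689 ≈ 72.173
S = 1000/(121900/1689) − 10 = 4700/1219 in ≈ 3.856 in
Initial abstraction Ia = S/5 = (4700/1219)/5 = 940/1219 ≈ 0.771 in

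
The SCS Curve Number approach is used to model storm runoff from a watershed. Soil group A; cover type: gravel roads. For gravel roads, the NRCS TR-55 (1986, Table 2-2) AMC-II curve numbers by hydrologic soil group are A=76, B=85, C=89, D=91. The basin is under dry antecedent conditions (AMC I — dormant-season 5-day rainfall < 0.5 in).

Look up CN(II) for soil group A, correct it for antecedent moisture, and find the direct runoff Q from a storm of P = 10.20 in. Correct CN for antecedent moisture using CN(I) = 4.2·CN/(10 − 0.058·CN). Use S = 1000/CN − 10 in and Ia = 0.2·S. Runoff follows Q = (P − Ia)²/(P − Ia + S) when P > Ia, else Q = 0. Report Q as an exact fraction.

NRCS table: gravel roads, soil group A → CN(II) = 76
Adjust CN=76 to AMC I: 4.2·76/(10 − 0.058·76) → (1596/5) ÷ (699/125) = 13300/233 ≈ 57.082
S = 1000/(13300/233) − 10 = 1000/133 in ≈ 7.519 in
Ia = 0.2S: 0.2·7.519 = 1.504 in (exactly 200/133)
P − Ia = 10.200 − 1.504 = 5783/665 ≈ 8.696 in (> 0, runoff occurs)
Q = (5783/665)²/((5783/665) + 1000/133) = (33443089/442225)/(10783/665) = 33443089/7170695 in ≈ 4.664 in

Q = 33443089/7170695 in ≈ 4.664 in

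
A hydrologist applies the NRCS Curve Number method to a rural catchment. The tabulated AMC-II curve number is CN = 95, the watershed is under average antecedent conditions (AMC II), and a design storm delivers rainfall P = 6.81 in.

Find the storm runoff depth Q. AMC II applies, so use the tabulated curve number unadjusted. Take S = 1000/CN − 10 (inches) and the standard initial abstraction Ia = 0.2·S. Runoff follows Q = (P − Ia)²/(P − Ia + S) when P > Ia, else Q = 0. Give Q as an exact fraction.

Average conditions: CN = 95 (no AMC adjustment).
Max retention: S = 1000/95 − 10 = 10/19 in (≈ 0.526 in)
Ia = 0.2·(10/19) = 2/19 in ≈ 0.105 in
Since P=6.810 > Ia=0.105: effective rainfall P−Ia = 12739/1900 in
Q: (12739/1900)² ÷ (13739/1900) = 162282121/26104100 in (≈ 6.217 in)

Q = 162282121/26104100 in ≈ 6.217 in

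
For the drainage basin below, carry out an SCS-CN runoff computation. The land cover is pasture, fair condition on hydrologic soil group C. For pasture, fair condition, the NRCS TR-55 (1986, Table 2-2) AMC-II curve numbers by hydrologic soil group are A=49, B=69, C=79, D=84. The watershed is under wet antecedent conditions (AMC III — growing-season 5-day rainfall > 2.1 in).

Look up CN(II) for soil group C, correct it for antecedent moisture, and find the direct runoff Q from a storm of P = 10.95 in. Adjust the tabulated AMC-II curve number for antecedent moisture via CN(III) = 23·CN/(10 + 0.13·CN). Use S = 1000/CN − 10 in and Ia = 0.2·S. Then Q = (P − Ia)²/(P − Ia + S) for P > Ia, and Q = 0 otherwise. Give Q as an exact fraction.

NRCS table: pasture, fair condition, soil group C → CN(II) = 79
Adjust CN=79 to AMC III: 23·79/(10 + 0.13·79) → 1817 ÷ (2027/100) = 181700/2027 ≈ 89.640
Retention S: 1000/CN − 10 with CN=89.640 → S = 2100/1817 ≈ 1.156 in
Ia = 0.2S: 0.2·1.156 = 0.231 in (exactly 420/1817)
Excess rainfall: 10.950 − 0.231 = 10.719 in; P > Ia so Q > 0
Q: (389523/36340)² ÷ (431523/36340) = 16858685281/1742393980 in (≈ 9.676 in)

Q = 16858685281/1742393980 in ≈ 9.676 in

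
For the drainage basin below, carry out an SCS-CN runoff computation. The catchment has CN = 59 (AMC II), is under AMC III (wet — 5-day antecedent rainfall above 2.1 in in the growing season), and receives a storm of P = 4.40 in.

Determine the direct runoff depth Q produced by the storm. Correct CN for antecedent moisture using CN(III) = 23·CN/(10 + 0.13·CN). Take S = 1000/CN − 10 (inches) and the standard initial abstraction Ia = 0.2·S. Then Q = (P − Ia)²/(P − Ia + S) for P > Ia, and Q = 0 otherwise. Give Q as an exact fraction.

CN(III) from CN(II)=59: (23·59)/(10 + 0.13·59) = 135700/1767 ≈ 76.797
S = 1000/(135700/1767) − 10 = 4100/1357 in ≈ 3.021 in
Ia = 0.2·(4100/1357) = 820/1357 in ≈ 0.604 in
Excess rainfall: 4.400 − 0.604 = 3.796 in; P > Ia so Q > 0
Q: (25754/6785)² ÷ (46254/6785) = 331634258/156916695 in (≈ 2.113 in)

Q = 331634258/156916695 in ≈ 2.113 in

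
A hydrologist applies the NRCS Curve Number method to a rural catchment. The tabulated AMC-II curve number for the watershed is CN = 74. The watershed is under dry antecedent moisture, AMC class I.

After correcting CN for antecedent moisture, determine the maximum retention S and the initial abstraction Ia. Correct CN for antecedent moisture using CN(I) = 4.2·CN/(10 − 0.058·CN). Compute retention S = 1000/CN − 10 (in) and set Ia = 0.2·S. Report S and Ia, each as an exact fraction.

S = 6500/777 in ≈ 8.366 in; Ia = 1300/777 in ≈ 1.673 in

CN(I) from CN(II)=74: (4.2·74)/(10 − 0.058·74) = 77700/1427 ≈ 54.450
Retention S: 1000/CN − 10 with CN=54.450 → S = 6500/777 ≈ 8.366 in
Ia = 0.2S: 0.2·8.366 = 1.673 in (exactly 1300/777)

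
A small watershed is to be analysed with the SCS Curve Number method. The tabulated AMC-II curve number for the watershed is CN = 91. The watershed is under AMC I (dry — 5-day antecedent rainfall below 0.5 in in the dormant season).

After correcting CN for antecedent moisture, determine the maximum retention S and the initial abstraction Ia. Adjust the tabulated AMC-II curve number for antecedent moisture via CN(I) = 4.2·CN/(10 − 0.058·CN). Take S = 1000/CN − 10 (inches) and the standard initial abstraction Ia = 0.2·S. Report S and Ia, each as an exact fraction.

Dry (AMC I): CN(I) = 4.2·91/(10 − 0.058·91) = (1911/5)/(2361/500) = 63700/787 ≈ 80.940
S = 1000/(63700/787) − 10 = 1500/637 in ≈ 2.355 in
Initial abstraction Ia = S/5 = (1500/637)/5 = 300/637 ≈ 0.471 in

S = 1500/637 in ≈ 2.355 in; Ia = 300/637 in ≈ 0.471 in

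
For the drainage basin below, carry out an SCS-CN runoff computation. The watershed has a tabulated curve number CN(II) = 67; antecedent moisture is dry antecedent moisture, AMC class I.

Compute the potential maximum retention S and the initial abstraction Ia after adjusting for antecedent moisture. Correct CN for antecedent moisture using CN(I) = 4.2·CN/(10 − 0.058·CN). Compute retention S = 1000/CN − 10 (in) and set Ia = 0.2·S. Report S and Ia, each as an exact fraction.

S = 5500/469 in ≈ 11.727 in; Ia = 1100/469 in ≈ 2.345 in

Dry (AMC I): CN(I) = 4.2·67/(10 − 0.058·67) = (1407/5)/(3057/500) = 46900/1019 ≈ 46.026
Max retention: S = 1000/(46900/1019) − 10 = 5500/469 in (≈ 11.727 in)
Initial abstraction Ia = S/5 = (5500/469)/5 = 1100/469 ≈ 2.345 in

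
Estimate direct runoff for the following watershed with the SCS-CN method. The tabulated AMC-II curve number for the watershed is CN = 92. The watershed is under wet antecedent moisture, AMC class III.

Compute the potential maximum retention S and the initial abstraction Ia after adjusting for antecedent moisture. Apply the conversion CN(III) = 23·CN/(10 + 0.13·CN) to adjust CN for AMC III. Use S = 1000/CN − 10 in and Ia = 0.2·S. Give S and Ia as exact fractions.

S = 200/529 in ≈ 0.378 in; Ia = 40/529 in ≈ 0.076 in

Wet (AMC III): CN(III) = 23·92/(10 + 0.13·92) = 2116/(549/25) = 52900/549 ≈ 96.357
Max retention: S = 1000/(52900/549) − 10 = 200/529 in (≈ 0.378 in)
Ia = 0.2·(200/529) = 40/529 in ≈ 0.076 in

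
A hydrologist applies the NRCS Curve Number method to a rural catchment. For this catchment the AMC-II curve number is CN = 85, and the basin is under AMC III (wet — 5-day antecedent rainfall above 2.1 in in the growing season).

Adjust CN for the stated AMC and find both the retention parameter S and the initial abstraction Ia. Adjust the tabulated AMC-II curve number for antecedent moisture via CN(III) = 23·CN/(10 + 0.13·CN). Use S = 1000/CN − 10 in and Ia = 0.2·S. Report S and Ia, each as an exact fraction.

Wet (AMC III): CN(III) = 23·85/(10 + 0.13·85) = 1955/(421/20) = 39100/421 ≈ 92.874
Retention S: 1000/CN − 10 with CN=92.874 → S = 300/391 ≈ 0.767 in
Initial abstraction Ia = S/5 = (300/391)/5 = 60/391 ≈ 0.153 in

S = 300/391 in ≈ 0.767 in; Ia = 60/391 in ≈ 0.153 in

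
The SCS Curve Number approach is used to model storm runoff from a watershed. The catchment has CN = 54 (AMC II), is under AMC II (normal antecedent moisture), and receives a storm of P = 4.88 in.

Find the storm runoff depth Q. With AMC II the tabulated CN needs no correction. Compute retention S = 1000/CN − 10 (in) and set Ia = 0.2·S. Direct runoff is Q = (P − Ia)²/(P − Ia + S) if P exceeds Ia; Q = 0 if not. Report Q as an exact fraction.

Q = 2298368/2664225 in ≈ 0.863 in

Average conditions: CN = 54 (no AMC adjustment).
Max retention: S = 1000/54 − 10 = 230/27 in (≈ 8.519 in)
Initial abstraction Ia = S/5 = (230/27)/5 = 46/27 ≈ 1.704 in
Since P=4.880 > Ia=1.704: effective rainfall P−Ia = 2144/675 in
Q: (2144/675)² ÷ (7894/675) = 2298368/2664225 in (≈ 0.863 in)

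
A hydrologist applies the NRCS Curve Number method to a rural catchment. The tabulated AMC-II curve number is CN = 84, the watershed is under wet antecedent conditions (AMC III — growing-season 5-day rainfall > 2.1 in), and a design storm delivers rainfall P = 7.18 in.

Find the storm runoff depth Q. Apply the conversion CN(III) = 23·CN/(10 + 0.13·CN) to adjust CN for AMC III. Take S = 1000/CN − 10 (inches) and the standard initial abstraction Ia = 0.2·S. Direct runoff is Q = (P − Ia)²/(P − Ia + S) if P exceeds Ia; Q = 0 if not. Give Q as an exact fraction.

Adjust CN=84 to AMC III: 23·84/(10 + 0.13·84) → 1932 ÷ (523/25) = 48300/523 ≈ 92.352
Max retention: S = 1000/(48300/523) − 10 = 400/483 in (≈ 0.828 in)
Initial abstraction Ia = S/5 = (400/483)/5 = 80/483 ≈ 0.166 in
Since P=7.180 > Ia=0.166: effective rainfall P−Ia = 169397/24150 in
Runoff Q = (P−Ia)²/(P−Ia+S) = (7.014)²/(7.014+0.828) = 28695343609/4573937550 ≈ 6.274 in

Q = 28695343609/4573937550 in ≈ 6.274 in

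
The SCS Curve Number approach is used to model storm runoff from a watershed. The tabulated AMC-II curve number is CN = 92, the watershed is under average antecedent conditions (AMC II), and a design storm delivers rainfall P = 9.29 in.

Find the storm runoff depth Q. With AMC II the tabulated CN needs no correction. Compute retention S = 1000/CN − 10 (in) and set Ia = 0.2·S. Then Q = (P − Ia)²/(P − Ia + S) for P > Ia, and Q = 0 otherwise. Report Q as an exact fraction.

Average conditions: CN = 92 (no AMC adjustment).
S = 1000/92 − 10 = 20/23 in ≈ 0.870 in
Ia = 0.2S: 0.2·0.870 = 0.174 in (exactly 4/23)
Excess rainfall: 9.290 − 0.174 = 9.116 in; P > Ia so Q > 0
Runoff Q = (P−Ia)²/(P−Ia+S) = (9.116)²/(9.116+0.870) = 439615089/52824100 ≈ 8.322 in

Q = 439615089/52824100 in ≈ 8.322 in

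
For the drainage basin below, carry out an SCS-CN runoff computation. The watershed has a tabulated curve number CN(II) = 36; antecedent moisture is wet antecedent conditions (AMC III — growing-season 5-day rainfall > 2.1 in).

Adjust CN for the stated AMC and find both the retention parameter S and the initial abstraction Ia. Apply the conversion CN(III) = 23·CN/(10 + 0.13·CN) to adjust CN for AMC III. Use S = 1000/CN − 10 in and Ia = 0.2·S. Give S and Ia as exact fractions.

Adjust CN=36 to AMC III: 23·36/(10 + 0.13·36) → 828 ÷ (367/25) = 20700/367 ≈ 56.403
S = 1000/(20700/367) − 10 = 1600/207 in ≈ 7.729 in
Initial abstraction Ia = S/5 = (1600/207)/5 = 320/207 ≈ 1.546 in

S = 1600/207 in ≈ 7.729 in; Ia = 320/207 in ≈ 1.546 in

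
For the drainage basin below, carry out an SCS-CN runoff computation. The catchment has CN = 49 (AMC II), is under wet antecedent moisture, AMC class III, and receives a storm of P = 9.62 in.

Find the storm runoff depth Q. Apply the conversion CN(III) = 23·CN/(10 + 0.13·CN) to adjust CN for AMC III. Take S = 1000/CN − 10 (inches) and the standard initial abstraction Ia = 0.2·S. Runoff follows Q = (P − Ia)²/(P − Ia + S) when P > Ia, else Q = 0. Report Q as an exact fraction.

Adjust CN=49 to AMC III: 23·49/(10 + 0.13·49) → 1127 ÷ (1637/100) = 112700/1637 ≈ 68.845
S = 1000/(112700/1637) − 10 = 5100/1127 in ≈ 4.525 in
Initial abstraction Ia = S/5 = (5100/1127)/5 = 1020/1127 ≈ 0.905 in
Since P=9.620 > Ia=0.905: effective rainfall P−Ia = 491087/56350 in
Q = (491087/56350)²/((491087/56350) + 5100/1127) = (241166441569/3175322500)/(746087/56350) = 241166441569/42042002450 in ≈ 5.736 in

Q = 241166441569/42042002450 in ≈ 5.736 in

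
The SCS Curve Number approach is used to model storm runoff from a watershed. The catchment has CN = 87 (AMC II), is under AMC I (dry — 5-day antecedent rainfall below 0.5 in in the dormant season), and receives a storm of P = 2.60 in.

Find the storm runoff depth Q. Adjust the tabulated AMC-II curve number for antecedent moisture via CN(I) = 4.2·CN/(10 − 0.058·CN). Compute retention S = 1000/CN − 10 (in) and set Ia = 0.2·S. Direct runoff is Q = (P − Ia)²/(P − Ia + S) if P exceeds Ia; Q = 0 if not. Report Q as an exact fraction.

Adjust CN=87 to AMC I: 4.2·87/(10 − 0.058·87) → (1827/5) ÷ (2477/500) = 182700/2477 ≈ 73.759
Retention S: 1000/CN − 10 with CN=73.759 → S = 6500/1827 ≈ 3.558 in
Ia = 0.2·(6500/1827) = 1300/1827 in ≈ 0.712 in
Excess rainfall: 2.600 − 0.712 = 1.888 in; P > Ia so Q > 0
Q = (17251/9135)²/((17251/9135) + 6500/1827) = (297597001/83448225)/(49751/9135) = 22892077/34959645 in ≈ 0.655 in

Q = 22892077/34959645 in ≈ 0.655 in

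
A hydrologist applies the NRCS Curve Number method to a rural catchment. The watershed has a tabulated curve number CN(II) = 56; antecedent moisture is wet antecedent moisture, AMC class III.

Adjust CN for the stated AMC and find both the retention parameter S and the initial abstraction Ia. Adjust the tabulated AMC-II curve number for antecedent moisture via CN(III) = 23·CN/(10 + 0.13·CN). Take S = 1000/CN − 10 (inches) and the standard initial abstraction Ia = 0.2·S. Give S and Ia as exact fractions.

S = 550/161 in ≈ 3.416 in; Ia = 110/161 in ≈ 0.683 in

CN(III) from CN(II)=56: (23·56)/(10 + 0.13·56) = 4025/54 ≈ 74.537
Retention S: 1000/CN − 10 with CN=74.537 → S = 550/161 ≈ 3.416 in
Initial abstraction Ia = S/5 = (550/161)/5 = 110/161 ≈ 0.683 in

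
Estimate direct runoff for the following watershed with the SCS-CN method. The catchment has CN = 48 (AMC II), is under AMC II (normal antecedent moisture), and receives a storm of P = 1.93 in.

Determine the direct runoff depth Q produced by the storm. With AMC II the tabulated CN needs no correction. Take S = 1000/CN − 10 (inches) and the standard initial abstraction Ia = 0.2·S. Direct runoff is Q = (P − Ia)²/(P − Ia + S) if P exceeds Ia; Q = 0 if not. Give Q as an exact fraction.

Average conditions: CN = 48 (no AMC adjustment).
Max retention: S = 1000/48 − 10 = 65/6 in (≈ 10.833 in)
Initial abstraction Ia = S/5 = (65/6)/5 = 13/6 ≈ 2.167 in
P = 1.930 ≤ Ia = 2.167 in: entire storm abstracted, Q = 0.

Q = 0 in ≈ 0.000 in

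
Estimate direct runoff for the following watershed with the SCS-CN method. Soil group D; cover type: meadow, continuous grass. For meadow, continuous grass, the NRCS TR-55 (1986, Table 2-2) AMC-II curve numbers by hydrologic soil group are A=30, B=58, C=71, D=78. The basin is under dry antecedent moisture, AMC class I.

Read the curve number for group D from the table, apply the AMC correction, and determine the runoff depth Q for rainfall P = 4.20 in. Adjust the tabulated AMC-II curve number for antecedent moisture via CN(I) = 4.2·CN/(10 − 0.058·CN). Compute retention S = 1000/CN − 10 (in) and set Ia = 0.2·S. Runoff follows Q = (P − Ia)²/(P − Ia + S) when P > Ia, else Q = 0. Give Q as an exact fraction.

Q = 136866601/160519905 in ≈ 0.853 in

NRCS table: meadow, continuous grass, soil group D → CN(II) = 78
Adjust CN=78 to AMC I: 4.2·78/(10 − 0.058·78) → (1638/5) ÷ (1369/250) = 81900/1369 ≈ 59.825
Max retention: S = 1000/(81900/1369) − 10 = 5500/819 in (≈ 6.716 in)
Ia = 0.2·(5500/819) = 1100/819 in ≈ 1.343 in
P − Ia = 4.200 − 1.343 = 11699/4095 ≈ 2.857 in (> 0, runoff occurs)
Q: (11699/4095)² ÷ (39199/4095) = 136866601/160519905 in (≈ 0.853 in)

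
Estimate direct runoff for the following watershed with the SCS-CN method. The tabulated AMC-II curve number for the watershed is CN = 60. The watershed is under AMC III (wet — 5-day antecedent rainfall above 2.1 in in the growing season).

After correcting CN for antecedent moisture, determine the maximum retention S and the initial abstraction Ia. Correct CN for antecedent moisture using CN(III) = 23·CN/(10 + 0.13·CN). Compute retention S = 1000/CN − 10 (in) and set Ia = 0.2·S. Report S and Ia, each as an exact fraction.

S = 200/69 in ≈ 2.899 in; Ia = 40/69 in ≈ 0.580 in

Adjust CN=60 to AMC III: 23·60/(10 + 0.13·60) → 1380 ÷ (89/5) = 6900/89 ≈ 77.528
S = 1000/(6900/89) − 10 = 200/69 in ≈ 2.899 in
Initial abstraction Ia = S/5 = (200/69)/5 = 40/69 ≈ 0.580 in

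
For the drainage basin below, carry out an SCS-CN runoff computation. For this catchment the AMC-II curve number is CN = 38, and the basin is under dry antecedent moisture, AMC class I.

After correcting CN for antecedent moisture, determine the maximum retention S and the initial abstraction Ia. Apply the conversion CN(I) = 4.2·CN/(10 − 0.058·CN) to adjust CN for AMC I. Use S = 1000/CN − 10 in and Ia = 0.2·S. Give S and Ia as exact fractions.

CN(I) from CN(II)=38: (4.2·38)/(10 − 0.058·38) = 39900/1949 ≈ 20.472
Max retention: S = 1000/(39900/1949) − 10 = 15500/399 in (≈ 38.847 in)
Initial abstraction Ia = S/5 = (15500/399)/5 = 3100/399 ≈ 7.769 in

S = 15500/399 in ≈ 38.847 in; Ia = 3100/399 in ≈ 7.769 in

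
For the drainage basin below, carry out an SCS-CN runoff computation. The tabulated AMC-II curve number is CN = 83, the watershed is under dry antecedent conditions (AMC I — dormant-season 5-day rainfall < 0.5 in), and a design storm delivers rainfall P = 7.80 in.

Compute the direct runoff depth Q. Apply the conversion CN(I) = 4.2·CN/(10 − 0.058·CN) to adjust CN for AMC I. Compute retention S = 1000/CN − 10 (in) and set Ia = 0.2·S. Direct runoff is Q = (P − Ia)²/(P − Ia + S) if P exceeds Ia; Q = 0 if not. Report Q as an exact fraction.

Adjust CN=83 to AMC I: 4.2·83/(10 − 0.058·83) → (1743/5) ÷ (2593/500) = 174300/2593 ≈ 67.219
Max retention: S = 1000/(174300/2593) − 10 = 8500/1743 in (≈ 4.877 in)
Ia = 0.2·(8500/1743) = 1700/1743 in ≈ 0.975 in
Since P=7.800 > Ia=0.975: effective rainfall P−Ia = 59477/8715 in
Q: (59477/8715)² ÷ (101977/8715) = 3537513529/888729555 in (≈ 3.980 in)

Q = 3537513529/888729555 in ≈ 3.980 in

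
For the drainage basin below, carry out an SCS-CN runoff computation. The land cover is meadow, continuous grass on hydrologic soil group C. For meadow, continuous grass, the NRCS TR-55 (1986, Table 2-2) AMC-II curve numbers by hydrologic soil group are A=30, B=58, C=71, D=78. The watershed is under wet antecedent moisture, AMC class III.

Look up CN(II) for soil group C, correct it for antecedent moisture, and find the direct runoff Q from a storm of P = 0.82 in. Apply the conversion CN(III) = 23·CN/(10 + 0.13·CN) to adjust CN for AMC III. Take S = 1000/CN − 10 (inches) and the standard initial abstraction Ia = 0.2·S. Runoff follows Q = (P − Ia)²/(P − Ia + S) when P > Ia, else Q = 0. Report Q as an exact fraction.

NRCS table: meadow, continuous grass, soil group C → CN(II) = 71
Adjust CN=71 to AMC III: 23·71/(10 + 0.13·71) → 1633 ÷ (1923/100) = 163300/1923 ≈ 84.919
Retention S: 1000/CN − 10 with CN=84.919 → S = 2900/1633 ≈ 1.776 in
Initial abstraction Ia = S/5 = (2900/1633)/5 = 580/1633 ≈ 0.355 in
Since P=0.820 > Ia=0.355: effective rainfall P−Ia = 37953/81650 in
Q = (37953/81650)²/((37953/81650) + 2900/1633) = (1440430209/6666722500)/(182953/81650) = 1440430209/14938112450 in ≈ 0.096 in

Q = 1440430209/14938112450 in ≈ 0.096 in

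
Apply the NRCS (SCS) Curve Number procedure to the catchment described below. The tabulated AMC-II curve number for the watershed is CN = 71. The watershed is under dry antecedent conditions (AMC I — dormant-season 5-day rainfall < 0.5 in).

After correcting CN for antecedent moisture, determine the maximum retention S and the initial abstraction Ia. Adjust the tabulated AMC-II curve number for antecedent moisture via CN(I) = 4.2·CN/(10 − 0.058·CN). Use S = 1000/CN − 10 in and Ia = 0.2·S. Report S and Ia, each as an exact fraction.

S = 14500/1491 in ≈ 9.725 in; Ia = 2900/1491 in ≈ 1.945 in

CN(I) from CN(II)=71: (4.2·71)/(10 − 0.058·71) = 149100/2941 ≈ 50.697
Max retention: S = 1000/(149100/2941) − 10 = 14500/1491 in (≈ 9.725 in)
Ia = 0.2·(14500/1491) = 2900/1491 in ≈ 1.945 in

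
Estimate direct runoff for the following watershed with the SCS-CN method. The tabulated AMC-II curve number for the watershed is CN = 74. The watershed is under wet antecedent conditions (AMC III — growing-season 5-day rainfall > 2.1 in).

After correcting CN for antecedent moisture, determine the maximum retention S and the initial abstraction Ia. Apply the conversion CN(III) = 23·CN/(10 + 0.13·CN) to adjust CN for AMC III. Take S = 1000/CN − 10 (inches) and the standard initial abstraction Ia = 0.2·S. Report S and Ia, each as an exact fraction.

S = 1300/851 in ≈ 1.528 in; Ia = 260/851 in ≈ 0.306 in

Adjust CN=74 to AMC III: 23·74/(10 + 0.13·74) → 1702 ÷ (981/50) = 85100/981 ≈ 86.748
Retention S: 1000/CN − 10 with CN=86.748 → S = 1300/851 ≈ 1.528 in
Ia = 0.2S: 0.2·1.528 = 0.306 in (exactly 260/851)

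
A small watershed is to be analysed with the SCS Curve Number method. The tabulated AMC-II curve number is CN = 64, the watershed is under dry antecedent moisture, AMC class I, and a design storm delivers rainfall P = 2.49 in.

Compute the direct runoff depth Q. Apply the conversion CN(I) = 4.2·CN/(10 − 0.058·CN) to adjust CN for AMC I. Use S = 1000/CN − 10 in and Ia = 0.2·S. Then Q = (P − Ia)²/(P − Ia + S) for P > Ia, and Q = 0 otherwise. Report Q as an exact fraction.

Adjust CN=64 to AMC I: 4.2·64/(10 − 0.058·64) → (1344/5) ÷ (786/125) = 5600/131 ≈ 42.748
S = 1000/(5600/131) − 10 = 375/28 in ≈ 13.393 in
Initial abstraction Ia = S/5 = (375/28)/5 = 75/28 ≈ 2.679 in
P = 2.490 ≤ Ia = 2.679 in: entire storm abstracted, Q = 0.

Q = 0 in ≈ 0.000 in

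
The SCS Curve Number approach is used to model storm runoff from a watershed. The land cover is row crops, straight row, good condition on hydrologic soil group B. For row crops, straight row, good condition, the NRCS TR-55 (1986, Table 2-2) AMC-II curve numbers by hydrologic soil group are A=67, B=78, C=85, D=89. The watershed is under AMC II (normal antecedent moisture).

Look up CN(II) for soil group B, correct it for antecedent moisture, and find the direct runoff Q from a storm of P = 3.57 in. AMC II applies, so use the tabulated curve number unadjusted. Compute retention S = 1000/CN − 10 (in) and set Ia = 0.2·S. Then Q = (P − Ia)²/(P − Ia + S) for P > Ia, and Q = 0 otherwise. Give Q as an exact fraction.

Q = 137428729/88619700 in ≈ 1.551 in

NRCS table: row crops, straight row, good condition, soil group B → CN(II) = 78
CN(II) = 78; AMC II needs no correction.
Max retention: S = 1000/78 − 10 = 110/39 in (≈ 2.821 in)
Ia = 0.2S: 0.2·2.821 = 0.564 in (exactly 22/39)
Since P=3.570 > Ia=0.564: effective rainfall P−Ia = 11723/3900 in
Q = (11723/3900)²/((11723/3900) + 110/39) = (137428729/15210000)/(22723/3900) = 137428729/88619700 in ≈ 1.551 in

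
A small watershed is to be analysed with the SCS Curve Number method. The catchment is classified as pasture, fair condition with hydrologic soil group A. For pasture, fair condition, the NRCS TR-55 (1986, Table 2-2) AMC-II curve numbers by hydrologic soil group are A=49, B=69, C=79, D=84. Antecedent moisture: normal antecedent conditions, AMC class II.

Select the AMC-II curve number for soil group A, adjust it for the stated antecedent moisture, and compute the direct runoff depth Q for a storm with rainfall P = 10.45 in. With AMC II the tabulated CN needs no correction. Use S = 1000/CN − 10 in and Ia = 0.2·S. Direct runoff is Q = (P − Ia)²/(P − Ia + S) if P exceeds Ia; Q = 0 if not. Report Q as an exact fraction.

NRCS table: pasture, fair condition, soil group A → CN(II) = 49
CN(II) = 49; AMC II needs no correction.
Retention S: 1000/CN − 10 with CN=49.000 → S = 510/49 ≈ 10.408 in
Ia = 0.2·(510/49) = 102/49 in ≈ 2.082 in
Since P=10.450 > Ia=2.082: effective rainfall P−Ia = 8201/980 in
Q = (8201/980)²/((8201/980) + 510/49) = (67256401/960400)/(18401/980) = 67256401/18032980 in ≈ 3.730 in

Q = 67256401/18032980 in ≈ 3.730 in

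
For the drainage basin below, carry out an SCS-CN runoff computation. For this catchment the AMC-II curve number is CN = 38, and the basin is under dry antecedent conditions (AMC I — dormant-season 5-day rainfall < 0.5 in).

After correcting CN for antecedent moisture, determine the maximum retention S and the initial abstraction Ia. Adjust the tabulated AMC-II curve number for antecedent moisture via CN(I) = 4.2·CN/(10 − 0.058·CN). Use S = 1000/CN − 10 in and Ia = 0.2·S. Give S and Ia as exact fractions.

S = 15500/399 in ≈ 38.847 in; Ia = 3100/399 in ≈ 7.769 in

CN(I) from CN(II)=38: (4.2·38)/(10 − 0.058·38) = 39900/1949 ≈ 20.472
S = 1000/(39900/1949) − 10 = 15500/399 in ≈ 38.847 in
Ia = 0.2S: 0.2·38.847 = 7.769 in (exactly 3100/399)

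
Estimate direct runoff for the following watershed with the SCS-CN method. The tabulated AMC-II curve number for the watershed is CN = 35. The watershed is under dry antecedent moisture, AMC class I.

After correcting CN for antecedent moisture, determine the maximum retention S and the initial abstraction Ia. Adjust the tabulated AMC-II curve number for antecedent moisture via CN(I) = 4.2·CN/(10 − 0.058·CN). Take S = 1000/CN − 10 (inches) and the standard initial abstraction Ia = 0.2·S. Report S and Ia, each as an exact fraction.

Adjust CN=35 to AMC I: 4.2·35/(10 − 0.058·35) → 147 ÷ (797/100) = 14700/797 ≈ 18.444
Retention S: 1000/CN − 10 with CN=18.444 → S = 6500/147 ≈ 44.218 in
Ia = 0.2S: 0.2·44.218 = 8.844 in (exactly 1300/147)

S = 6500/147 in ≈ 44.218 in; Ia = 1300/147 in ≈ 8.844 in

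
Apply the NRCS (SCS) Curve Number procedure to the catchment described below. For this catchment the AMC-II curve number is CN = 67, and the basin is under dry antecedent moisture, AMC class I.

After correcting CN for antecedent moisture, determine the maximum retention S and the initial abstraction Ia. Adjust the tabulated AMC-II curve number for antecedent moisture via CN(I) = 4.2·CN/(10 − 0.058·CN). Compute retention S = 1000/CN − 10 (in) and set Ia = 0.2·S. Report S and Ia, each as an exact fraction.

S = 5500/469 in ≈ 11.727 in; Ia = 1100/469 in ≈ 2.345 in

Adjust CN=67 to AMC I: 4.2·67/(10 − 0.058·67) → (1407/5) ÷ (3057/500) = 46900/1019 ≈ 46.026
S = 1000/(46900/1019) − 10 = 5500/469 in ≈ 11.727 in
Ia = 0.2·(5500/469) = 1100/469 in ≈ 2.345 in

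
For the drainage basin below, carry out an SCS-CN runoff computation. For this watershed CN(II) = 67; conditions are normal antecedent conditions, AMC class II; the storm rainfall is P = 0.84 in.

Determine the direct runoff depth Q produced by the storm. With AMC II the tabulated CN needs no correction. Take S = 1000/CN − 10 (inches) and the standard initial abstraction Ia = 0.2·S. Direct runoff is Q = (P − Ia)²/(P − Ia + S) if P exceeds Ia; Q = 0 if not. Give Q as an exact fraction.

CN(II) = 67; AMC II needs no correction.
Retention S: 1000/CN − 10 with CN=67.000 → S = 330/67 ≈ 4.925 in
Ia = 0.2·(330/67) = 66/67 in ≈ 0.985 in
P = 0.840 ≤ Ia = 0.985 in: entire storm abstracted, Q = 0.

Q = 0 in ≈ 0.000 in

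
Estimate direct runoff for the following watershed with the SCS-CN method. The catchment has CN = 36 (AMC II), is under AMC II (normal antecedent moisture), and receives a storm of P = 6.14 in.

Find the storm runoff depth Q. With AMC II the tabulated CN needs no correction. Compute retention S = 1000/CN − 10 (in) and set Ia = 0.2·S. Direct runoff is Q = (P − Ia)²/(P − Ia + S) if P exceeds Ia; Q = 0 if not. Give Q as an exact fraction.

CN(II) = 36; AMC II needs no correction.
S = 1000/36 − 10 = 160/9 in ≈ 17.778 in
Ia = 0.2·(160/9) = 32/9 in ≈ 3.556 in
P − Ia = 6.140 − 3.556 = 1163/450 ≈ 2.584 in (> 0, runoff occurs)
Q = (1163/450)²/((1163/450) + 160/9) = (1352569/202500)/(9163/450) = 1352569/4123350 in ≈ 0.328 in

Q = 1352569/4123350 in ≈ 0.328 in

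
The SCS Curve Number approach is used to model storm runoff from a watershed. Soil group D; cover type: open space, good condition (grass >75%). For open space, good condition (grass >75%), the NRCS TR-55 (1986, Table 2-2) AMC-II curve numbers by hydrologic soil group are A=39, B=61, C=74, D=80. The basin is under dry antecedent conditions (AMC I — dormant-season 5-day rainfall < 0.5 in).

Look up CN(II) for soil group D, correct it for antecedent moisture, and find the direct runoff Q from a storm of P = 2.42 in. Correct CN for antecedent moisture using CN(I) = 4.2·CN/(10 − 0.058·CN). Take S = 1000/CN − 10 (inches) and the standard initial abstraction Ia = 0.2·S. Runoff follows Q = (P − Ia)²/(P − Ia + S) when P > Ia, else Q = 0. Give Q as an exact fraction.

NRCS table: open space, good condition (grass >75%), soil group D → CN(II) = 80
Adjust CN=80 to AMC I: 4.2·80/(10 − 0.058·80) → 336 ÷ (134/25) = 4200/67 ≈ 62.687
S = 1000/(4200/67) − 10 = 125/21 in ≈ 5.952 in
Initial abstraction Ia = S/5 = (125/21)/5 = 25/21 ≈ 1.190 in
Since P=2.420 > Ia=1.190: effective rainfall P−Ia = 1291/1050 in
Q = (1291/1050)²/((1291/1050) + 125/21) = (1666681/1102500)/(7541/1050) = 1666681/7918050 in ≈ 0.210 in

Q = 1666681/7918050 in ≈ 0.210 in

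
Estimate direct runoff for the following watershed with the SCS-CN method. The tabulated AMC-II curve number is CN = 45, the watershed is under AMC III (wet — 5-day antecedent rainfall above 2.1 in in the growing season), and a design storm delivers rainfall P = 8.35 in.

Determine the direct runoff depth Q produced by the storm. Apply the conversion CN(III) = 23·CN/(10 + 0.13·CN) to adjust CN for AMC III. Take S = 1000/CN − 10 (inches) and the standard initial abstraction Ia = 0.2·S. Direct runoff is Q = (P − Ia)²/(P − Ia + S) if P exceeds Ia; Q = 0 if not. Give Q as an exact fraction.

CN(III) from CN(II)=45: (23·45)/(10 + 0.13·45) = 20700/317 ≈ 65.300
Retention S: 1000/CN − 10 with CN=65.300 → S = 1100/207 ≈ 5.314 in
Ia = 0.2·(1100/207) = 220/207 in ≈ 1.063 in
P − Ia = 8.350 − 1.063 = 30169/4140 ≈ 7.287 in (> 0, runoff occurs)
Q: (30169/4140)² ÷ (52169/4140) = 910168561/215979660 in (≈ 4.214 in)

Q = 910168561/215979660 in ≈ 4.214 in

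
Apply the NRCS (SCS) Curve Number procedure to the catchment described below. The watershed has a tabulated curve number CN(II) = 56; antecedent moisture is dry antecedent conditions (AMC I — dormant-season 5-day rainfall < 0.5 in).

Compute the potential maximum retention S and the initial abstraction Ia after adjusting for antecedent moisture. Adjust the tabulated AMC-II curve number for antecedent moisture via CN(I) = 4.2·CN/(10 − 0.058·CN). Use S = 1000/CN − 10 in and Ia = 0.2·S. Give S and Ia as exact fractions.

Adjust CN=56 to AMC I: 4.2·56/(10 − 0.058·56) → (1176/5) ÷ (844/125) = 7350/211 ≈ 34.834
S = 1000/(7350/211) − 10 = 2750/147 in ≈ 18.707 in
Initial abstraction Ia = S/5 = (2750/147)/5 = 550/147 ≈ 3.741 in

S = 2750/147 in ≈ 18.707 in; Ia = 550/147 in ≈ 3.741 in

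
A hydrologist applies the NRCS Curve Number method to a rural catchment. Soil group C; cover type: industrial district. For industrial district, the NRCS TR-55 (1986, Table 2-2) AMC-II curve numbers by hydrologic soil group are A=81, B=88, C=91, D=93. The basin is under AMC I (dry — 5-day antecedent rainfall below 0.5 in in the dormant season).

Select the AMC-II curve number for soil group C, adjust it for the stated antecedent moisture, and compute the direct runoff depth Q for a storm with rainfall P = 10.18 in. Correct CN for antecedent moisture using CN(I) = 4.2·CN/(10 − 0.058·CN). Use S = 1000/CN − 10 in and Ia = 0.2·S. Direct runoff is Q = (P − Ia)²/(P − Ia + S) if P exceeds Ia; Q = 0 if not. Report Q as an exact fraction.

Q = 95625048289/12237821050 in ≈ 7.814 in

NRCS table: industrial district, soil group C → CN(II) = 91
CN(I) from CN(II)=91: (4.2·91)/(10 − 0.058·91) = 63700/787 ≈ 80.940
Retention S: 1000/CN − 10 with CN=80.940 → S = 1500/637 ≈ 2.355 in
Initial abstraction Ia = S/5 = (1500/637)/5 = 300/637 ≈ 0.471 in
Excess rainfall: 10.180 − 0.471 = 9.709 in; P > Ia so Q > 0
Q = (309233/31850)²/((309233/31850) + 1500/637) = (95625048289/1014422500)/(384233/31850) = 95625048289/12237821050 in ≈ 7.814 in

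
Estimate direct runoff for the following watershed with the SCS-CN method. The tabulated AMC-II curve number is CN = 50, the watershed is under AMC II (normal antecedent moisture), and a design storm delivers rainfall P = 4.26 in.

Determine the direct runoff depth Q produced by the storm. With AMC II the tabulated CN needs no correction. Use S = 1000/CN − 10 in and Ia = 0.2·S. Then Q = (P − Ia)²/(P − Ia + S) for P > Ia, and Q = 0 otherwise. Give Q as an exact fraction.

AMC II — tabulated CN = 50 applies directly.
Max retention: S = 1000/50 − 10 = 10 in (≈ 10.000 in)
Ia = 0.2S: 0.2·10.000 = 2.000 in (exactly 2)
Excess rainfall: 4.260 − 2.000 = 2.260 in; P > Ia so Q > 0
Q = (113/50)²/((113/50) + 10) = (12769/2500)/(613/50) = 12769/30650 in ≈ 0.417 in

Q = 12769/30650 in ≈ 0.417 in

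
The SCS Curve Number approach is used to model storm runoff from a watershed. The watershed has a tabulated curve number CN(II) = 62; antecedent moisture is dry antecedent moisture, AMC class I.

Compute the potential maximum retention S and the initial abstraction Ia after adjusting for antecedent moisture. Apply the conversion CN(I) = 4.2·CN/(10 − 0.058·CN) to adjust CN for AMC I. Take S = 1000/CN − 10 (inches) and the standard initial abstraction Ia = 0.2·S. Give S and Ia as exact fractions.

Dry (AMC I): CN(I) = 4.2·62/(10 − 0.058·62) = (1302/5)/(1601/250) = 65100/1601 ≈ 40.662
S = 1000/(65100/1601) − 10 = 9500/651 in ≈ 14.593 in
Ia = 0.2S: 0.2·14.593 = 2.919 in (exactly 1900/651)

S = 9500/651 in ≈ 14.593 in; Ia = 1900/651 in ≈ 2.919 in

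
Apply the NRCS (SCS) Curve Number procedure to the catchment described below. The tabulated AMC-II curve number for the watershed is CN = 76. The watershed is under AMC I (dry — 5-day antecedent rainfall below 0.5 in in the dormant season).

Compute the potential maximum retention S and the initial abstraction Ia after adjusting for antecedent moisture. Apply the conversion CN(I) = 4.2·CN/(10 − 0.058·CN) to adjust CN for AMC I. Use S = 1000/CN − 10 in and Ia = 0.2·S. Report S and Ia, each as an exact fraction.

S = 1000/133 in ≈ 7.519 in; Ia = 200/133 in ≈ 1.504 in

Dry (AMC I): CN(I) = 4.2·76/(10 − 0.058·76) = (1596/5)/(699/125) = 13300/233 ≈ 57.082
Retention S: 1000/CN − 10 with CN=57.082 → S = 1000/133 ≈ 7.519 in
Initial abstraction Ia = S/5 = (1000/133)/5 = 200/133 ≈ 1.504 in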